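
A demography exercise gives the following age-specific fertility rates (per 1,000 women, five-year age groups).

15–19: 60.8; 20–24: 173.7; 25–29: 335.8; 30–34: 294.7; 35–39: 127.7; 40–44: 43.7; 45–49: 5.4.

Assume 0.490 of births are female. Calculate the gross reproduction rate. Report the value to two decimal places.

2.55

Proportion female at birth = 0.490.
Sum of ASFRs = 60.8 + 173.7 + 335.8 + 294.7 + 127.7 + 43.7 + 5.4 = 1041.8
TFR = 5 × 1041.8 / 1000 = 5.209
GRR = 0.490 × 5.209 = 2.55241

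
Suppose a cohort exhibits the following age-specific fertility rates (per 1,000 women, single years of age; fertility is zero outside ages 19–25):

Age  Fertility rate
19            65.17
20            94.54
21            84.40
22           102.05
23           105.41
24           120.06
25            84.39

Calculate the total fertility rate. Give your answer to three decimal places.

Sum of ASFRs = 65.17 + 94.54 + 84.40 + 102.05 + 105.41 + 120.06 + 84.39 = 656.02
TFR = 656.02 / 1000 = 0.65602

0.656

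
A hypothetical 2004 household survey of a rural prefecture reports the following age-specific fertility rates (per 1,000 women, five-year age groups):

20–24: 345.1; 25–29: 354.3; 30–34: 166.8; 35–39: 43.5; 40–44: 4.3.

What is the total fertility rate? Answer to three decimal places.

Sum of ASFRs = 345.1 + 354.3 + 166.8 + 43.5 + 4.3 = 914.0
TFR = 5 × 914.0 / 1000 = 4.57

4.570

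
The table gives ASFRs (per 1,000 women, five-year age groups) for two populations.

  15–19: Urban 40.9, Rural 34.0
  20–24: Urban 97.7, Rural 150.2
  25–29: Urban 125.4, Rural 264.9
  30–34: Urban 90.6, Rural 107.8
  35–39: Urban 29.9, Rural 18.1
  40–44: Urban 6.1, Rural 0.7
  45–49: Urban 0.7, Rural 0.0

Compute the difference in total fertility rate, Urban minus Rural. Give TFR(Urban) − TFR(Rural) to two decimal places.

Urban:
  Sum of ASFRs = 40.9 + 97.7 + 125.4 + 90.6 + 29.9 + 6.1 + 0.7 = 391.3
  TFR = 5 × 391.3 / 1000 = 1.9565
Rural:
  Sum of ASFRs = 34.0 + 150.2 + 264.9 + 107.8 + 18.1 + 0.7 + 0.0 = 575.7
  TFR = 5 × 575.7 / 1000 = 2.8785
Difference = 1.9565 − 2.8785 = -0.922

-0.92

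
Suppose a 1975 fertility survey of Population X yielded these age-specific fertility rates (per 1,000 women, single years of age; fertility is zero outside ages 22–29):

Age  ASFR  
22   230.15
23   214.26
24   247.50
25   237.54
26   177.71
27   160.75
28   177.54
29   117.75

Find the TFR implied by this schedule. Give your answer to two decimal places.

Sum of ASFRs = 230.15 + 214.26 + 247.50 + 237.54 + 177.71 + 160.75 + 177.54 + 117.75 = 1563.20
TFR = 1563.20 / 1000 = 1.5632

1.56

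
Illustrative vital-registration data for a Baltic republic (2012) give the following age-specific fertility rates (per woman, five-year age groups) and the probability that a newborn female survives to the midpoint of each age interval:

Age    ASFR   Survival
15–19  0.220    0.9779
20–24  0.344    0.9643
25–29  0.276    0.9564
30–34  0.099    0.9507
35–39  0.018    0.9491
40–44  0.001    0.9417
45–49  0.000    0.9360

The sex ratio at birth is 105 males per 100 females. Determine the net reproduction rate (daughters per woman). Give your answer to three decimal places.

Proportion female at birth = 100 / (100 + 105) = 0.48780.
Weighting each age-specific rate by interval width and survival:
  15–19: 5 × 0.220 × 0.9779 = 1.07569
  20–24: 5 × 0.344 × 0.9643 = 1.65860
  25–29: 5 × 0.276 × 0.9564 = 1.31983
  30–34: 5 × 0.099 × 0.9507 = 0.47060
  35–39: 5 × 0.018 × 0.9491 = 0.08542
  40–44: 5 × 0.001 × 0.9417 = 0.00471
  45–49: 5 × 0.000 × 0.9360 = 0.00000
Sum = 4.61485
NRR = 0.48780 × 4.61485 = 2.25112
With NRR above 1 the population is above replacement fertility.

2.251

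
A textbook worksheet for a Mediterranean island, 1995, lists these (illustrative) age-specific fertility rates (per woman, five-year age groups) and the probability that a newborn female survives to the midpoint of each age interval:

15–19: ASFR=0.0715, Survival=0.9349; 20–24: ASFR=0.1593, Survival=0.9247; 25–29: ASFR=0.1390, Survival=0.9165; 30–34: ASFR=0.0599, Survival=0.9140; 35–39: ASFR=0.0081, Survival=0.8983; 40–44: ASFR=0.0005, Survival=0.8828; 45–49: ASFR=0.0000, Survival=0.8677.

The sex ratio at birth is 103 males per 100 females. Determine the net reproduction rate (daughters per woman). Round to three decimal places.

0.995

Proportion female at birth = 100 / (100 + 103) = 0.49261.
Weighting each age-specific rate by interval width and survival:
  15–19: 5 × 0.0715 × 0.9349 = 0.33423
  20–24: 5 × 0.1593 × 0.9247 = 0.73652
  25–29: 5 × 0.1390 × 0.9165 = 0.63697
  30–34: 5 × 0.0599 × 0.9140 = 0.27374
  35–39: 5 × 0.0081 × 0.8983 = 0.03638
  40–44: 5 × 0.0005 × 0.8828 = 0.00221
  45–49: 5 × 0.0000 × 0.8677 = 0.00000
Sum = 2.02005
NRR = 0.49261 × 2.02005 = 0.99510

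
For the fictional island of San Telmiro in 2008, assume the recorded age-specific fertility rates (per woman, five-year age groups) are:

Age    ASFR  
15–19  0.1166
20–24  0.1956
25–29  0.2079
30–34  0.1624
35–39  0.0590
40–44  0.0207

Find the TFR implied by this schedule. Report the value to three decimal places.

3.811

Sum of ASFRs = 0.1166 + 0.1956 + 0.2079 + 0.1624 + 0.0590 + 0.0207 = 0.7622
TFR = 5 × 0.7622 = 3.811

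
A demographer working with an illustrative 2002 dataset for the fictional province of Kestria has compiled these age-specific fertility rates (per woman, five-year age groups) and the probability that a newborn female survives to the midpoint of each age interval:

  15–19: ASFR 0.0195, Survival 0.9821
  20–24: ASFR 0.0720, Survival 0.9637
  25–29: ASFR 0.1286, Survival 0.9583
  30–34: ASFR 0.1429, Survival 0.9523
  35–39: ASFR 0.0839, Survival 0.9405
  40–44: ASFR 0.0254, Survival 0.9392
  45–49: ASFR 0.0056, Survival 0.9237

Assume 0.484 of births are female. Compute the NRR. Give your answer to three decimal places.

Proportion female at birth = 0.484.
Survival-weighted fertility by age (5·fₓ·Sₓ):
  15–19: 5 × 0.0195 × 0.9821 = 0.09575
  20–24: 5 × 0.0720 × 0.9637 = 0.34693
  25–29: 5 × 0.1286 × 0.9583 = 0.61619
  30–34: 5 × 0.1429 × 0.9523 = 0.68042
  35–39: 5 × 0.0839 × 0.9405 = 0.39454
  40–44: 5 × 0.0254 × 0.9392 = 0.11928
  45–49: 5 × 0.0056 × 0.9237 = 0.02586
Sum = 2.27897
NRR = 0.484 × 2.27897 = 1.10302

1.103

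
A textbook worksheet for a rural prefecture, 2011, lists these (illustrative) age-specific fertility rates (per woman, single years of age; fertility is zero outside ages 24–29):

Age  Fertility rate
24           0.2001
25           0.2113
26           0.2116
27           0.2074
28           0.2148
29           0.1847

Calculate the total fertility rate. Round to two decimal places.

1.23

Sum of ASFRs = 0.2001 + 0.2113 + 0.2116 + 0.2074 + 0.2148 + 0.1847 = 1.2299
TFR = 1.2299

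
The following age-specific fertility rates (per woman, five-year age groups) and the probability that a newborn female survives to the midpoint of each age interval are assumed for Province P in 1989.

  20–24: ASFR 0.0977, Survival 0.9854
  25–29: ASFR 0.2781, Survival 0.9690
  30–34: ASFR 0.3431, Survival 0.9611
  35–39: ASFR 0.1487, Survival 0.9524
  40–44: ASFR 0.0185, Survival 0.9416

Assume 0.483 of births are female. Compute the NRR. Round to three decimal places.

2.064

Proportion female at birth = 0.483.
Each age group contributes 5 × ASFR × survival:
  20–24: 5 × 0.0977 × 0.9854 = 0.48137
  25–29: 5 × 0.2781 × 0.9690 = 1.34739
  30–34: 5 × 0.3431 × 0.9611 = 1.64877
  35–39: 5 × 0.1487 × 0.9524 = 0.70811
  40–44: 5 × 0.0185 × 0.9416 = 0.08710
Sum = 4.27274
NRR = 0.483 × 4.27274 = 2.06373
NRR > 1, so each generation more than replaces itself.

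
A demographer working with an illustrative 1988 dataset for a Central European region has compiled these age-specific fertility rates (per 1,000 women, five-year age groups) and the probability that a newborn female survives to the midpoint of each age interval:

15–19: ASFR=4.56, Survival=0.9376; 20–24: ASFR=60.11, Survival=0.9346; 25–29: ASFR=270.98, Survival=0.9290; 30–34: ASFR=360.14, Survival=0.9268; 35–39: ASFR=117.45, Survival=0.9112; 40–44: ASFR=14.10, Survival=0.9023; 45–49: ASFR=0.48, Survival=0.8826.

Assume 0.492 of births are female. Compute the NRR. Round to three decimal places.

1.885

Proportion female at birth = 0.492.
Survival-weighted fertility by age (5·fₓ·Sₓ):
  15–19: 5 × 4.56/1000 × 0.9376 = 0.02138
  20–24: 5 × 60.11/1000 × 0.9346 = 0.28089
  25–29: 5 × 270.98/1000 × 0.9290 = 1.25870
  30–34: 5 × 360.14/1000 × 0.9268 = 1.66889
  35–39: 5 × 117.45/1000 × 0.9112 = 0.53510
  40–44: 5 × 14.10/1000 × 0.9023 = 0.06361
  45–49: 5 × 0.48/1000 × 0.8826 = 0.00212
Sum = 3.83069
NRR = 0.492 × 3.83069 = 1.88470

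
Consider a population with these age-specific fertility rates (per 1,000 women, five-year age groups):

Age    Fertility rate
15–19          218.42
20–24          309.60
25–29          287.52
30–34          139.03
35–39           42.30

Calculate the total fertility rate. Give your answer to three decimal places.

Sum of ASFRs = 218.42 + 309.60 + 287.52 + 139.03 + 42.30 = 996.87
TFR = 5 × 996.87 / 1000 = 4.98435

4.984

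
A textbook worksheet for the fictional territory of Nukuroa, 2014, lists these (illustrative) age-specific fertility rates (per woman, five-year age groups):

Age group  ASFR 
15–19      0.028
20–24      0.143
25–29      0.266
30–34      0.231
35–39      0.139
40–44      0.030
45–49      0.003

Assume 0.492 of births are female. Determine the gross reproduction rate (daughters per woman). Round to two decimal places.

Proportion female at birth = 0.492.
Sum of ASFRs = 0.028 + 0.143 + 0.266 + 0.231 + 0.139 + 0.030 + 0.003 = 0.840
TFR = 5 × 0.840 = 4.2
GRR = 0.492 × 4.2 = 2.06640

2.07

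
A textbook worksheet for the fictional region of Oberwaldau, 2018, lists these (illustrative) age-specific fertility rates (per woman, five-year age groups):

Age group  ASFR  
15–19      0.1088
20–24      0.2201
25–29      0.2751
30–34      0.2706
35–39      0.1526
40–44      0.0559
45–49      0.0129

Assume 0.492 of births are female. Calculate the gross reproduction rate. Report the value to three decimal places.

Proportion female at birth = 0.492.
Sum of ASFRs = 0.1088 + 0.2201 + 0.2751 + 0.2706 + 0.1526 + 0.0559 + 0.0129 = 1.0960
TFR = 5 × 1.0960 = 5.48
GRR = 0.492 × 5.48 = 2.69616

2.696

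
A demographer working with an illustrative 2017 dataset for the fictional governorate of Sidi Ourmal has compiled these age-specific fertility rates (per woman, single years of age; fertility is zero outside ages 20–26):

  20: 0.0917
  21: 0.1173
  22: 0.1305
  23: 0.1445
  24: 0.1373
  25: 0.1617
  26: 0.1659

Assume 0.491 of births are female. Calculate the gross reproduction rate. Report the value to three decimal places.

Proportion female at birth = 0.491.
Sum of ASFRs = 0.0917 + 0.1173 + 0.1305 + 0.1445 + 0.1373 + 0.1617 + 0.1659 = 0.9489
TFR = 0.9489
GRR = 0.491 × 0.9489 = 0.46591

0.466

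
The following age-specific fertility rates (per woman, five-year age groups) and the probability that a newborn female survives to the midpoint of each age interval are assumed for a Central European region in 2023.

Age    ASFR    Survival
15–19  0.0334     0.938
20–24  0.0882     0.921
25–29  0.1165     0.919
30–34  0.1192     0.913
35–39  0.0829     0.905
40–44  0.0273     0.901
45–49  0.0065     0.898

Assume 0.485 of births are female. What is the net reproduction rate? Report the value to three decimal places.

Proportion female at birth = 0.485.
Survival-weighted fertility by age (5·fₓ·Sₓ):
  15–19: 5 × 0.0334 × 0.938 = 0.15665
  20–24: 5 × 0.0882 × 0.921 = 0.40616
  25–29: 5 × 0.1165 × 0.919 = 0.53532
  30–34: 5 × 0.1192 × 0.913 = 0.54415
  35–39: 5 × 0.0829 × 0.905 = 0.37512
  40–44: 5 × 0.0273 × 0.901 = 0.12299
  45–49: 5 × 0.0065 × 0.898 = 0.02919
Sum = 2.16958
NRR = 0.485 × 2.16958 = 1.05225

1.052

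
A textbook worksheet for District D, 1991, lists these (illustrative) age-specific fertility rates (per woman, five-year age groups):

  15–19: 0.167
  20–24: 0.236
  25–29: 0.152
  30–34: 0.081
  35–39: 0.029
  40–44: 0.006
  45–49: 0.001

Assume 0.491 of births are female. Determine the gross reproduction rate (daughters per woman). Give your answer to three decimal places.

1.650

Proportion female at birth = 0.491.
Sum of ASFRs = 0.167 + 0.236 + 0.152 + 0.081 + 0.029 + 0.006 + 0.001 = 0.672
TFR = 5 × 0.672 = 3.36
GRR = 0.491 × 3.36 = 1.64976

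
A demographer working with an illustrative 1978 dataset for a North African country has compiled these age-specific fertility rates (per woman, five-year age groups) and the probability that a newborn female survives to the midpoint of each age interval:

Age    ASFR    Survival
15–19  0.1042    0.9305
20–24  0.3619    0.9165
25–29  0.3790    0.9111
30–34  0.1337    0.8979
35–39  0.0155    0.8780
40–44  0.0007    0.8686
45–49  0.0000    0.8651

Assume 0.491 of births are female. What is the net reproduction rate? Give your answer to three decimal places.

2.230

Proportion female at birth = 0.491.
Weighting each age-specific rate by interval width and survival:
  15–19: 5 × 0.1042 × 0.9305 = 0.48479
  20–24: 5 × 0.3619 × 0.9165 = 1.65841
  25–29: 5 × 0.3790 × 0.9111 = 1.72653
  30–34: 5 × 0.1337 × 0.8979 = 0.60025
  35–39: 5 × 0.0155 × 0.8780 = 0.06805
  40–44: 5 × 0.0007 × 0.8686 = 0.00304
  45–49: 5 × 0.0000 × 0.8651 = 0.00000
Sum = 4.54107
NRR = 0.491 × 4.54107 = 2.22967
An NRR exceeding 1 indicates intrinsic growth under these rates.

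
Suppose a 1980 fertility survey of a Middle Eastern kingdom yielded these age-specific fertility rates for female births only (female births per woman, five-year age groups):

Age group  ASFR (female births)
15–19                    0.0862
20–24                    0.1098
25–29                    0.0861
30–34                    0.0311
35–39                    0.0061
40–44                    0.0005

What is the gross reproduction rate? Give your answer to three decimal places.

1.599

Sum of female ASFRs = 0.0862 + 0.1098 + 0.0861 + 0.0311 + 0.0061 + 0.0005 = 0.3198
GRR = 5 × 0.3198 = 1.599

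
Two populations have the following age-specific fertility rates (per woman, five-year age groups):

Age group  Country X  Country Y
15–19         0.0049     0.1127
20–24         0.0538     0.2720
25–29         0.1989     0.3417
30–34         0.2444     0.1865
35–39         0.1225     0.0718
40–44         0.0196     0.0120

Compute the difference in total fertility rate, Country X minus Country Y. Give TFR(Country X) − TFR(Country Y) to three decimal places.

-1.763

Country X:
  Sum of ASFRs = 0.0049 + 0.0538 + 0.1989 + 0.2444 + 0.1225 + 0.0196 = 0.6441
  TFR = 5 × 0.6441 = 3.2205
Country Y:
  Sum of ASFRs = 0.1127 + 0.2720 + 0.3417 + 0.1865 + 0.0718 + 0.0120 = 0.9967
  TFR = 5 × 0.9967 = 4.9835
Difference = 3.2205 − 4.9835 = -1.763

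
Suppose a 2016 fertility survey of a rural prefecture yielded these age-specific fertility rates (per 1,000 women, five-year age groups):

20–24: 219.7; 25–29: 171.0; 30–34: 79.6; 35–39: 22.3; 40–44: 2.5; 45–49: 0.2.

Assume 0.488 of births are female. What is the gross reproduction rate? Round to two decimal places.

1.21

Proportion female at birth = 0.488.
Sum of ASFRs = 219.7 + 171.0 + 79.6 + 22.3 + 2.5 + 0.2 = 495.3
TFR = 5 × 495.3 / 1000 = 2.4765
GRR = 0.488 × 2.4765 = 1.20853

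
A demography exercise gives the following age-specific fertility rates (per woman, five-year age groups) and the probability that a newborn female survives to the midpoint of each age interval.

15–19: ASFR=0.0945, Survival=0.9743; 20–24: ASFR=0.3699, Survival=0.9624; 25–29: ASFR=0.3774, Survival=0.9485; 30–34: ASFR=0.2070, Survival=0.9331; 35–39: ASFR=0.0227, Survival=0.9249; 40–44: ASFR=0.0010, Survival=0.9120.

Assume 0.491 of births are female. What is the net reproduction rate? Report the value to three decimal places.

2.507

Proportion female at birth = 0.491.
Per-age-group product (5 × ASFR × survival probability):
  15–19: 5 × 0.0945 × 0.9743 = 0.46036
  20–24: 5 × 0.3699 × 0.9624 = 1.77996
  25–29: 5 × 0.3774 × 0.9485 = 1.78982
  30–34: 5 × 0.2070 × 0.9331 = 0.96576
  35–39: 5 × 0.0227 × 0.9249 = 0.10498
  40–44: 5 × 0.0010 × 0.9120 = 0.00456
Sum = 5.10544
NRR = 0.491 × 5.10544 = 2.50677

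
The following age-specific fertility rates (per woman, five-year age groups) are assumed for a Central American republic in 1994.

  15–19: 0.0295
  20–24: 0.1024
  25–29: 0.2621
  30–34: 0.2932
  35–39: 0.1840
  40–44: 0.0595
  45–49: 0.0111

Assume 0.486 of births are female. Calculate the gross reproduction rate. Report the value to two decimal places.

2.29

Proportion female at birth = 0.486.
Sum of ASFRs = 0.0295 + 0.1024 + 0.2621 + 0.2932 + 0.1840 + 0.0595 + 0.0111 = 0.9418
TFR = 5 × 0.9418 = 4.709
GRR = 0.486 × 4.709 = 2.28857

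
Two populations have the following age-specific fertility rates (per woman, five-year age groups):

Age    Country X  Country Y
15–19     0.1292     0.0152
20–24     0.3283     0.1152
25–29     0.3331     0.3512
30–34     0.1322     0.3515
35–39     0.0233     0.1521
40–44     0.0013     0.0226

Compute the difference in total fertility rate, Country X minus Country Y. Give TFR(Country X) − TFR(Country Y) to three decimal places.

-0.302

Country X:
  Sum of ASFRs = 0.1292 + 0.3283 + 0.3331 + 0.1322 + 0.0233 + 0.0013 = 0.9474
  TFR = 5 × 0.9474 = 4.737
Country Y:
  Sum of ASFRs = 0.0152 + 0.1152 + 0.3512 + 0.3515 + 0.1521 + 0.0226 = 1.0078
  TFR = 5 × 1.0078 = 5.039
Difference = 4.737 − 5.039 = -0.302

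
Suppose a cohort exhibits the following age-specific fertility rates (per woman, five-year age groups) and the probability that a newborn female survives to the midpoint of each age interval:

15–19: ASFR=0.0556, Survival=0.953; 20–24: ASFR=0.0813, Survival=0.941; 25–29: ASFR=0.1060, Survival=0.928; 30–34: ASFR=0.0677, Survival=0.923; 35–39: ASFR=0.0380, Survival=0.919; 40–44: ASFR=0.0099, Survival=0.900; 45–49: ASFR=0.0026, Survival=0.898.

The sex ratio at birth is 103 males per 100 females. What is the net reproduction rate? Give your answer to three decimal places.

Proportion female at birth = 100 / (100 + 103) = 0.49261.
Weighting each age-specific rate by interval width and survival:
  15–19: 5 × 0.0556 × 0.953 = 0.26493
  20–24: 5 × 0.0813 × 0.941 = 0.38252
  25–29: 5 × 0.1060 × 0.928 = 0.49184
  30–34: 5 × 0.0677 × 0.923 = 0.31244
  35–39: 5 × 0.0380 × 0.919 = 0.17461
  40–44: 5 × 0.0099 × 0.900 = 0.04455
  45–49: 5 × 0.0026 × 0.898 = 0.01167
Sum = 1.68256
NRR = 0.49261 × 1.68256 = 0.82885

0.829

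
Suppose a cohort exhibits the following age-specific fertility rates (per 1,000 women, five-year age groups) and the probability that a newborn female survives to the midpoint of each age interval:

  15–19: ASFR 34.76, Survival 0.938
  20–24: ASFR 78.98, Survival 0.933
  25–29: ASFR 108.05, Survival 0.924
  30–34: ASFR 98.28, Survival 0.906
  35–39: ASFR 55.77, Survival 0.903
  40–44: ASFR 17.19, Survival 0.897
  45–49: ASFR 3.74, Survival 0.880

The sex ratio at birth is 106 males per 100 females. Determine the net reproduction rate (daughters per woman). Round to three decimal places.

0.884

Proportion female at birth = 100 / (100 + 106) = 0.48544.
Weighting each age-specific rate by interval width and survival:
  15–19: 5 × 34.76/1000 × 0.938 = 0.16302
  20–24: 5 × 78.98/1000 × 0.933 = 0.36844
  25–29: 5 × 108.05/1000 × 0.924 = 0.49919
  30–34: 5 × 98.28/1000 × 0.906 = 0.44521
  35–39: 5 × 55.77/1000 × 0.903 = 0.25180
  40–44: 5 × 17.19/1000 × 0.897 = 0.07710
  45–49: 5 × 3.74/1000 × 0.880 = 0.01646
Sum = 1.82122
NRR = 0.48544 × 1.82122 = 0.88409
NRR < 1, so the cohort does not fully replace itself.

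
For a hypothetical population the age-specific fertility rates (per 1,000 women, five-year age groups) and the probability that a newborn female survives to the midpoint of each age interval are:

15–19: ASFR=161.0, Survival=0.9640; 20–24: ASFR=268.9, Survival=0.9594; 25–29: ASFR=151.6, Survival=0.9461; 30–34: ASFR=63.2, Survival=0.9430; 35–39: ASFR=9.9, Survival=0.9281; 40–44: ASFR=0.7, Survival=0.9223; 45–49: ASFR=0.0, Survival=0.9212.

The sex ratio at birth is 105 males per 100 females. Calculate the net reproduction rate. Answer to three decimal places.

1.527

Proportion female at birth = 100 / (100 + 105) = 0.48780.
Weighting each age-specific rate by interval width and survival:
  15–19: 5 × 161.0/1000 × 0.9640 = 0.77602
  20–24: 5 × 268.9/1000 × 0.9594 = 1.28991
  25–29: 5 × 151.6/1000 × 0.9461 = 0.71714
  30–34: 5 × 63.2/1000 × 0.9430 = 0.29799
  35–39: 5 × 9.9/1000 × 0.9281 = 0.04594
  40–44: 5 × 0.7/1000 × 0.9223 = 0.00323
  45–49: 5 × 0.0/1000 × 0.9212 = 0.00000
Sum = 3.13023
NRR = 0.48780 × 3.13023 = 1.52693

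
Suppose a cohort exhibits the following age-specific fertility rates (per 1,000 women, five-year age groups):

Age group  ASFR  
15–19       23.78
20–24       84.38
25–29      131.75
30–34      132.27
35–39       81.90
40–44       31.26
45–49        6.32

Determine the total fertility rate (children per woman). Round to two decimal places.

2.46

Sum of ASFRs = 23.78 + 84.38 + 131.75 + 132.27 + 81.90 + 31.26 + 6.32 = 491.66
TFR = 5 × 491.66 / 1000 = 2.4583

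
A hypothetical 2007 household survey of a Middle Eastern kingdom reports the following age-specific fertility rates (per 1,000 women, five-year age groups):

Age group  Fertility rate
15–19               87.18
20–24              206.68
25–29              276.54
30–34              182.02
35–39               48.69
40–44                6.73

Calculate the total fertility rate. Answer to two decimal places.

Sum of ASFRs = 87.18 + 206.68 + 276.54 + 182.02 + 48.69 + 6.73 = 807.84
TFR = 5 × 807.84 / 1000 = 4.0392

4.04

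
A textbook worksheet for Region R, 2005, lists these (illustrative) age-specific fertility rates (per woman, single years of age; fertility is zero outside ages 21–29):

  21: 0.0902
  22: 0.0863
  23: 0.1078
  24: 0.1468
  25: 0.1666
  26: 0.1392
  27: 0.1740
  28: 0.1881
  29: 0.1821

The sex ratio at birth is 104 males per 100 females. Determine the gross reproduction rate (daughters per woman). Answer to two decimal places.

0.63

Proportion female at birth = 100 / (100 + 104) = 0.49020.
Sum of ASFRs = 0.0902 + 0.0863 + 0.1078 + 0.1468 + 0.1666 + 0.1392 + 0.1740 + 0.1881 + 0.1821 = 1.2811
TFR = 1.2811
GRR = 0.49020 × 1.2811 = 0.62800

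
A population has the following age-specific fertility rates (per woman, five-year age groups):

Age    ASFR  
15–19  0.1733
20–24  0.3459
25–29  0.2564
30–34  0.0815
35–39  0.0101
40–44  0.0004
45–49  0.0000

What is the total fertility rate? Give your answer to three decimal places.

Sum of ASFRs = 0.1733 + 0.3459 + 0.2564 + 0.0815 + 0.0101 + 0.0004 + 0.0000 = 0.8676
TFR = 5 × 0.8676 = 4.338

4.338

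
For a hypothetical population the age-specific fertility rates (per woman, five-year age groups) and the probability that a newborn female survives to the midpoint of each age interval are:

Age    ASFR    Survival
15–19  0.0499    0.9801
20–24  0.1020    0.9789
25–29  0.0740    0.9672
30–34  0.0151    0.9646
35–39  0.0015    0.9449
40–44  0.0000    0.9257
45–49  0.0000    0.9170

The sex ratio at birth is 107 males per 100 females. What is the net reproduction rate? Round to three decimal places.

0.571

Proportion female at birth = 100 / (100 + 107) = 0.48309.
Weighting each age-specific rate by interval width and survival:
  15–19: 5 × 0.0499 × 0.9801 = 0.24453
  20–24: 5 × 0.1020 × 0.9789 = 0.49924
  25–29: 5 × 0.0740 × 0.9672 = 0.35786
  30–34: 5 × 0.0151 × 0.9646 = 0.07283
  35–39: 5 × 0.0015 × 0.9449 = 0.00709
  40–44: 5 × 0.0000 × 0.9257 = 0.00000
  45–49: 5 × 0.0000 × 0.9170 = 0.00000
Sum = 1.18155
NRR = 0.48309 × 1.18155 = 0.57079
An NRR under 1 implies long-run decline under these rates.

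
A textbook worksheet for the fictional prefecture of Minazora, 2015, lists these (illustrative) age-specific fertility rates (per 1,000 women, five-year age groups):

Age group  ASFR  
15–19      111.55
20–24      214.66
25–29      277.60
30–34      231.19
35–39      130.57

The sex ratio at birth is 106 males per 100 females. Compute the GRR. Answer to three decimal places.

2.344

Proportion female at birth = 100 / (100 + 106) = 0.48544.
Sum of ASFRs = 111.55 + 214.66 + 277.60 + 231.19 + 130.57 = 965.57
TFR = 5 × 965.57 / 1000 = 4.82785
GRR = 0.48544 × 4.82785 = 2.34363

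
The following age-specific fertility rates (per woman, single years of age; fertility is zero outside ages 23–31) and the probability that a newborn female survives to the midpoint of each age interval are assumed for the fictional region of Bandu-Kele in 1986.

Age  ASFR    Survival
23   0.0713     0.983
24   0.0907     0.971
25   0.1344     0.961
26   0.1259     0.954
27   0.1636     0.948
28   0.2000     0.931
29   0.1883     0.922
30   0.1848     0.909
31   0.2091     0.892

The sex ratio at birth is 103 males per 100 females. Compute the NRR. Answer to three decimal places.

Proportion female at birth = 100 / (100 + 103) = 0.49261.
Each age group contributes 1 × ASFR × survival:
  23: 1 × 0.0713 × 0.983 = 0.07009
  24: 1 × 0.0907 × 0.971 = 0.08807
  25: 1 × 0.1344 × 0.961 = 0.12916
  26: 1 × 0.1259 × 0.954 = 0.12011
  27: 1 × 0.1636 × 0.948 = 0.15509
  28: 1 × 0.2000 × 0.931 = 0.18620
  29: 1 × 0.1883 × 0.922 = 0.17361
  30: 1 × 0.1848 × 0.909 = 0.16798
  31: 1 × 0.2091 × 0.892 = 0.18652
Sum = 1.27683
NRR = 0.49261 × 1.27683 = 0.62898
An NRR under 1 implies long-run decline under these rates.

0.629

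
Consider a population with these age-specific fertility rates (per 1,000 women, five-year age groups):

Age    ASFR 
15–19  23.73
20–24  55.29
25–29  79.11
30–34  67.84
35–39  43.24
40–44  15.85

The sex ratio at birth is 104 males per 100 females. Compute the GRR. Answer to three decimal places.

0.699

Proportion female at birth = 100 / (100 + 104) = 0.49020.
Sum of ASFRs = 23.73 + 55.29 + 79.11 + 67.84 + 43.24 + 15.85 = 285.06
TFR = 5 × 285.06 / 1000 = 1.4253
GRR = 0.49020 × 1.4253 = 0.69868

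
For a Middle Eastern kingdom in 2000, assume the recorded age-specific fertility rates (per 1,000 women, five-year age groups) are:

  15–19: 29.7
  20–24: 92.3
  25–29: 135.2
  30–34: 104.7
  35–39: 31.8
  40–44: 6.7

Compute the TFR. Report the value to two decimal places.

Sum of ASFRs = 29.7 + 92.3 + 135.2 + 104.7 + 31.8 + 6.7 = 400.4
TFR = 5 × 400.4 / 1000 = 2.002

2.00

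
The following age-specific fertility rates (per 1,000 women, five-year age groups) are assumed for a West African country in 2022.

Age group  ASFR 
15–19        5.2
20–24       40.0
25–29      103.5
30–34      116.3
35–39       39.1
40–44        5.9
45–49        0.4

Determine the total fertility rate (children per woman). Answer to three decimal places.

1.552

Sum of ASFRs = 5.2 + 40.0 + 103.5 + 116.3 + 39.1 + 5.9 + 0.4 = 310.4
TFR = 5 × 310.4 / 1000 = 1.552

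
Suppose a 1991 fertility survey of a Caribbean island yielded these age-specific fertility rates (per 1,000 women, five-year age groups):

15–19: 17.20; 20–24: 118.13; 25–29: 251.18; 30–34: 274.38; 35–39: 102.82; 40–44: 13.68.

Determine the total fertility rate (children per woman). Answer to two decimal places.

Sum of ASFRs = 17.20 + 118.13 + 251.18 + 274.38 + 102.82 + 13.68 = 777.39
TFR = 5 × 777.39 / 1000 = 3.88695

3.89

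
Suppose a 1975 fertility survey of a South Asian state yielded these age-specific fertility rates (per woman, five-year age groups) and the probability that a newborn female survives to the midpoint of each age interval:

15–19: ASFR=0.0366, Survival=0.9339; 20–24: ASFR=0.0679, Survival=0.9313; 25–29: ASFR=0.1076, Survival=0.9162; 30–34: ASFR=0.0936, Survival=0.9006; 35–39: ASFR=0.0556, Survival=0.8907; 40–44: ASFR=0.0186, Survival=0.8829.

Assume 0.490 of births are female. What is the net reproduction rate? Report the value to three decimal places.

0.848

Proportion female at birth = 0.490.
Per-age-group product (5 × ASFR × survival probability):
  15–19: 5 × 0.0366 × 0.9339 = 0.17090
  20–24: 5 × 0.0679 × 0.9313 = 0.31618
  25–29: 5 × 0.1076 × 0.9162 = 0.49292
  30–34: 5 × 0.0936 × 0.9006 = 0.42148
  35–39: 5 × 0.0556 × 0.8907 = 0.24761
  40–44: 5 × 0.0186 × 0.8829 = 0.08211
Sum = 1.73120
NRR = 0.490 × 1.73120 = 0.84829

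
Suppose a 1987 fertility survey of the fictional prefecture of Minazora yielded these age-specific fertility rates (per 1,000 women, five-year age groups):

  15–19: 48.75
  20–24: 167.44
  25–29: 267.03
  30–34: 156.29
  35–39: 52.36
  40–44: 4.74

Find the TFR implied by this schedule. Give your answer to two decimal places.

Sum of ASFRs = 48.75 + 167.44 + 267.03 + 156.29 + 52.36 + 4.74 = 696.61
TFR = 5 × 696.61 / 1000 = 3.48305

3.48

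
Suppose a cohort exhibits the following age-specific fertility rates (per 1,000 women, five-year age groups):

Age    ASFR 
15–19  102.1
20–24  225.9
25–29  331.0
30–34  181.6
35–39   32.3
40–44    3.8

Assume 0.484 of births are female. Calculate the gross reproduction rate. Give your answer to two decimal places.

Proportion female at birth = 0.484.
Sum of ASFRs = 102.1 + 225.9 + 331.0 + 181.6 + 32.3 + 3.8 = 876.7
TFR = 5 × 876.7 / 1000 = 4.3835
GRR = 0.484 × 4.3835 = 2.12161

2.12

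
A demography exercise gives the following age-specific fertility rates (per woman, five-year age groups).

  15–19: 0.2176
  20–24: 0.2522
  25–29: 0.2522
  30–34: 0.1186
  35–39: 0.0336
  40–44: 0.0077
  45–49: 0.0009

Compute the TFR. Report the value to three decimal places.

4.414

Sum of ASFRs = 0.2176 + 0.2522 + 0.2522 + 0.1186 + 0.0336 + 0.0077 + 0.0009 = 0.8828
TFR = 5 × 0.8828 = 4.414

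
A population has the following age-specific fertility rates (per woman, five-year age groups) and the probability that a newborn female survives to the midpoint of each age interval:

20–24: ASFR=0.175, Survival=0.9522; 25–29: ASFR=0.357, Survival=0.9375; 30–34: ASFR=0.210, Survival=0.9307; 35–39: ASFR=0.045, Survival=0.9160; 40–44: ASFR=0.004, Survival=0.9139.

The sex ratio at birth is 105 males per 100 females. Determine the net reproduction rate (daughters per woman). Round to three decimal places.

Proportion female at birth = 100 / (100 + 105) = 0.48780.
Survival-weighted fertility by age (5·fₓ·Sₓ):
  20–24: 5 × 0.175 × 0.9522 = 0.83318
  25–29: 5 × 0.357 × 0.9375 = 1.67344
  30–34: 5 × 0.210 × 0.9307 = 0.97724
  35–39: 5 × 0.045 × 0.9160 = 0.20610
  40–44: 5 × 0.004 × 0.9139 = 0.01828
Sum = 3.70824
NRR = 0.48780 × 3.70824 = 1.80888
An NRR exceeding 1 indicates intrinsic growth under these rates.

1.809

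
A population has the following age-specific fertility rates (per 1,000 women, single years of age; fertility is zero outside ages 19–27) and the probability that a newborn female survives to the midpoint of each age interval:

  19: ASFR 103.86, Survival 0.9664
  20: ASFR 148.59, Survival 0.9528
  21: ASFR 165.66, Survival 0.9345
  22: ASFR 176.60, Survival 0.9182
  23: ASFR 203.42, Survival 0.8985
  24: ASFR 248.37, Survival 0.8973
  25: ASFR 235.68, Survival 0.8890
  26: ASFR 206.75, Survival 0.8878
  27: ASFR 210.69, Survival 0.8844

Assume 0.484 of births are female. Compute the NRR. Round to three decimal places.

Proportion female at birth = 0.484.
Per-age-group product (1 × ASFR × survival probability):
  19: 1 × 103.86/1000 × 0.9664 = 0.10037
  20: 1 × 148.59/1000 × 0.9528 = 0.14158
  21: 1 × 165.66/1000 × 0.9345 = 0.15481
  22: 1 × 176.60/1000 × 0.9182 = 0.16215
  23: 1 × 203.42/1000 × 0.8985 = 0.18277
  24: 1 × 248.37/1000 × 0.8973 = 0.22286
  25: 1 × 235.68/1000 × 0.8890 = 0.20952
  26: 1 × 206.75/1000 × 0.8878 = 0.18355
  27: 1 × 210.69/1000 × 0.8844 = 0.18633
Sum = 1.54394
NRR = 0.484 × 1.54394 = 0.74727
An NRR under 1 implies long-run decline under these rates.

0.747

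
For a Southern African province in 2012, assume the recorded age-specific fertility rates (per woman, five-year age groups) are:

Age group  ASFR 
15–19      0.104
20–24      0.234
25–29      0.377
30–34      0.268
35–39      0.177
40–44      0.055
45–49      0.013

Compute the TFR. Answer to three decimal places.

6.140

Sum of ASFRs = 0.104 + 0.234 + 0.377 + 0.268 + 0.177 + 0.055 + 0.013 = 1.228
TFR = 5 × 1.228 = 6.14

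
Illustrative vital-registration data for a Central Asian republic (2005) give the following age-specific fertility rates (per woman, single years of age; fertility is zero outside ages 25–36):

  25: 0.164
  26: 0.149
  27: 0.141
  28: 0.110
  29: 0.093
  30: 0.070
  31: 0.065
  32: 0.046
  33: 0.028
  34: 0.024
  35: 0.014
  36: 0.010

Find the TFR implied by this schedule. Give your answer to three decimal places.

0.914

Sum of ASFRs = 0.164 + 0.149 + 0.141 + 0.110 + 0.093 + 0.070 + 0.065 + 0.046 + 0.028 + 0.024 + 0.014 + 0.010 = 0.914
TFR = 0.914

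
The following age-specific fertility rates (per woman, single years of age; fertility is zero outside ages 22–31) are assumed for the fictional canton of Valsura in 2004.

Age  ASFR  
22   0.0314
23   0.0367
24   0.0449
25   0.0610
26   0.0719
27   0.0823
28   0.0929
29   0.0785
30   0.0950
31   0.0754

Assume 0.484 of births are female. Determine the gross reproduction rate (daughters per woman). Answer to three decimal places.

Proportion female at birth = 0.484.
Sum of ASFRs = 0.0314 + 0.0367 + 0.0449 + 0.0610 + 0.0719 + 0.0823 + 0.0929 + 0.0785 + 0.0950 + 0.0754 = 0.6700
TFR = 0.67
GRR = 0.484 × 0.67 = 0.32428

0.324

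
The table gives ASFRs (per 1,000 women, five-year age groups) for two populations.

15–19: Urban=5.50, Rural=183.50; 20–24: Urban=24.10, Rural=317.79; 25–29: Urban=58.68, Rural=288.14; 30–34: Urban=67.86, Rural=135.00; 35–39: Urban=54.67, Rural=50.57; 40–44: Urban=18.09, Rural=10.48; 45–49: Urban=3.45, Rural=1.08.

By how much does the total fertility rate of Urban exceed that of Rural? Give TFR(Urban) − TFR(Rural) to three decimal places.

Urban:
  Sum of ASFRs = 5.50 + 24.10 + 58.68 + 67.86 + 54.67 + 18.09 + 3.45 = 232.35
  TFR = 5 × 232.35 / 1000 = 1.16175
Rural:
  Sum of ASFRs = 183.50 + 317.79 + 288.14 + 135.00 + 50.57 + 10.48 + 1.08 = 986.56
  TFR = 5 × 986.56 / 1000 = 4.9328
Difference = 1.16175 − 4.9328 = -3.77105

-3.771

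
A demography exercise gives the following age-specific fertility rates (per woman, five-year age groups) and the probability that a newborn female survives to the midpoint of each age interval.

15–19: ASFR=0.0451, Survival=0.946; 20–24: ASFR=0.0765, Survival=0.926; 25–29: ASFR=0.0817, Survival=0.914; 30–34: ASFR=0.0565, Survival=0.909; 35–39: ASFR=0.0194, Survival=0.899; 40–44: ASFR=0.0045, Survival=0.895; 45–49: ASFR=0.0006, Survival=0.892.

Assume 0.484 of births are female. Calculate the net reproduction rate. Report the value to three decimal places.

Proportion female at birth = 0.484.
Weighting each age-specific rate by interval width and survival:
  15–19: 5 × 0.0451 × 0.946 = 0.21332
  20–24: 5 × 0.0765 × 0.926 = 0.35420
  25–29: 5 × 0.0817 × 0.914 = 0.37337
  30–34: 5 × 0.0565 × 0.909 = 0.25679
  35–39: 5 × 0.0194 × 0.899 = 0.08720
  40–44: 5 × 0.0045 × 0.895 = 0.02014
  45–49: 5 × 0.0006 × 0.892 = 0.00268
Sum = 1.30770
NRR = 0.484 × 1.30770 = 0.63293
An NRR under 1 implies long-run decline under these rates.

0.633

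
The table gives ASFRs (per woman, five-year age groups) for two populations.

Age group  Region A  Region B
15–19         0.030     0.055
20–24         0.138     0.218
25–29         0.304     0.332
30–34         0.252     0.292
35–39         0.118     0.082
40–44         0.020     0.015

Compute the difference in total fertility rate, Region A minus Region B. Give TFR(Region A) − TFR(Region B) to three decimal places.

-0.660

Region A:
  Sum of ASFRs = 0.030 + 0.138 + 0.304 + 0.252 + 0.118 + 0.020 = 0.862
  TFR = 5 × 0.862 = 4.31
Region B:
  Sum of ASFRs = 0.055 + 0.218 + 0.332 + 0.292 + 0.082 + 0.015 = 0.994
  TFR = 5 × 0.994 = 4.97
Difference = 4.31 − 4.97 = -0.66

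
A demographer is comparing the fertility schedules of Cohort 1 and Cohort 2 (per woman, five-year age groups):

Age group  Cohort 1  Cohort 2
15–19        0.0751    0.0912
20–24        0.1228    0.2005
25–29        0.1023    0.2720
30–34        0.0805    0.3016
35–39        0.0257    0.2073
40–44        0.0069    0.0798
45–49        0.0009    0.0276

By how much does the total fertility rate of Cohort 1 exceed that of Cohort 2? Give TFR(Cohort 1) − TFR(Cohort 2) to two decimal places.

-3.83

Cohort 1:
  Sum of ASFRs = 0.0751 + 0.1228 + 0.1023 + 0.0805 + 0.0257 + 0.0069 + 0.0009 = 0.4142
  TFR = 5 × 0.4142 = 2.071
Cohort 2:
  Sum of ASFRs = 0.0912 + 0.2005 + 0.2720 + 0.3016 + 0.2073 + 0.0798 + 0.0276 = 1.1800
  TFR = 5 × 1.1800 = 5.9
Difference = 2.071 − 5.9 = -3.829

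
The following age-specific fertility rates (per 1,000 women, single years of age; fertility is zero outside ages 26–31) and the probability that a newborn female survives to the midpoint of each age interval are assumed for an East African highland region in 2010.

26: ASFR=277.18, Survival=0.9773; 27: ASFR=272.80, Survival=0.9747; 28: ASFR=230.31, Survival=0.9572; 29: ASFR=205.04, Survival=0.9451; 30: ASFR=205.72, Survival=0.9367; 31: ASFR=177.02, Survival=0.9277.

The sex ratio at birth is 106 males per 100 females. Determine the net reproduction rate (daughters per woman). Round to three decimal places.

Proportion female at birth = 100 / (100 + 106) = 0.48544.
Each age group contributes 1 × ASFR × survival:
  26: 1 × 277.18/1000 × 0.9773 = 0.27089
  27: 1 × 272.80/1000 × 0.9747 = 0.26590
  28: 1 × 230.31/1000 × 0.9572 = 0.22045
  29: 1 × 205.04/1000 × 0.9451 = 0.19378
  30: 1 × 205.72/1000 × 0.9367 = 0.19270
  31: 1 × 177.02/1000 × 0.9277 = 0.16422
Sum = 1.30794
NRR = 0.48544 × 1.30794 = 0.63493
With NRR below 1 the population is below replacement fertility.

0.635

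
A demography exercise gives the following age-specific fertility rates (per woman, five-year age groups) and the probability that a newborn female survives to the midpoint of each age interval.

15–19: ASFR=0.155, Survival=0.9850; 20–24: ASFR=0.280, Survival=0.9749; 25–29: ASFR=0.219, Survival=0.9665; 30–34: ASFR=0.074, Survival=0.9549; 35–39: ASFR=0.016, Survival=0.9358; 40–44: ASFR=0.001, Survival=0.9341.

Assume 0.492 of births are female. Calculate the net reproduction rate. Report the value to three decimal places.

Proportion female at birth = 0.492.
Weighting each age-specific rate by interval width and survival:
  15–19: 5 × 0.155 × 0.9850 = 0.76338
  20–24: 5 × 0.280 × 0.9749 = 1.36486
  25–29: 5 × 0.219 × 0.9665 = 1.05832
  30–34: 5 × 0.074 × 0.9549 = 0.35331
  35–39: 5 × 0.016 × 0.9358 = 0.07486
  40–44: 5 × 0.001 × 0.9341 = 0.00467
Sum = 3.61940
NRR = 0.492 × 3.61940 = 1.78074

1.781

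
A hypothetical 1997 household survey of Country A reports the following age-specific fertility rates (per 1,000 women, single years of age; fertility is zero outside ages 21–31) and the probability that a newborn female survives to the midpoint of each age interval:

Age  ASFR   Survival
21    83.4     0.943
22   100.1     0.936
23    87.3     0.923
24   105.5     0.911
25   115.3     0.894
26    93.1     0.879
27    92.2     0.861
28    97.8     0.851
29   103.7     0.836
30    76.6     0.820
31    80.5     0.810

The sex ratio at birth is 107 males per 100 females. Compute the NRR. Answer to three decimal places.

0.440

Proportion female at birth = 100 / (100 + 107) = 0.48309.
Each age group contributes 1 × ASFR × survival:
  21: 1 × 83.4/1000 × 0.943 = 0.07865
  22: 1 × 100.1/1000 × 0.936 = 0.09369
  23: 1 × 87.3/1000 × 0.923 = 0.08058
  24: 1 × 105.5/1000 × 0.911 = 0.09611
  25: 1 × 115.3/1000 × 0.894 = 0.10308
  26: 1 × 93.1/1000 × 0.879 = 0.08183
  27: 1 × 92.2/1000 × 0.861 = 0.07938
  28: 1 × 97.8/1000 × 0.851 = 0.08323
  29: 1 × 103.7/1000 × 0.836 = 0.08669
  30: 1 × 76.6/1000 × 0.820 = 0.06281
  31: 1 × 80.5/1000 × 0.810 = 0.06521
Sum = 0.91126
NRR = 0.48309 × 0.91126 = 0.44022
With NRR below 1 the population is below replacement fertility.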